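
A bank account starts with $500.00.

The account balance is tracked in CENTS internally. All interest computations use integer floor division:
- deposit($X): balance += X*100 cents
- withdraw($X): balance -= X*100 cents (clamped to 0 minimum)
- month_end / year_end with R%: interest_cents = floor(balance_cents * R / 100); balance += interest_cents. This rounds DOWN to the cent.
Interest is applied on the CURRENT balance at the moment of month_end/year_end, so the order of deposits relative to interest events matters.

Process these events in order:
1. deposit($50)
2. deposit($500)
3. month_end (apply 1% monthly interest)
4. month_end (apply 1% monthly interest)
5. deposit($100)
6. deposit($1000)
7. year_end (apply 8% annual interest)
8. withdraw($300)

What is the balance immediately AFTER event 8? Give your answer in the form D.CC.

Answer: 2044.78

Derivation:
After 1 (deposit($50)): balance=$550.00 total_interest=$0.00
After 2 (deposit($500)): balance=$1050.00 total_interest=$0.00
After 3 (month_end (apply 1% monthly interest)): balance=$1060.50 total_interest=$10.50
After 4 (month_end (apply 1% monthly interest)): balance=$1071.10 total_interest=$21.10
After 5 (deposit($100)): balance=$1171.10 total_interest=$21.10
After 6 (deposit($1000)): balance=$2171.10 total_interest=$21.10
After 7 (year_end (apply 8% annual interest)): balance=$2344.78 total_interest=$194.78
After 8 (withdraw($300)): balance=$2044.78 total_interest=$194.78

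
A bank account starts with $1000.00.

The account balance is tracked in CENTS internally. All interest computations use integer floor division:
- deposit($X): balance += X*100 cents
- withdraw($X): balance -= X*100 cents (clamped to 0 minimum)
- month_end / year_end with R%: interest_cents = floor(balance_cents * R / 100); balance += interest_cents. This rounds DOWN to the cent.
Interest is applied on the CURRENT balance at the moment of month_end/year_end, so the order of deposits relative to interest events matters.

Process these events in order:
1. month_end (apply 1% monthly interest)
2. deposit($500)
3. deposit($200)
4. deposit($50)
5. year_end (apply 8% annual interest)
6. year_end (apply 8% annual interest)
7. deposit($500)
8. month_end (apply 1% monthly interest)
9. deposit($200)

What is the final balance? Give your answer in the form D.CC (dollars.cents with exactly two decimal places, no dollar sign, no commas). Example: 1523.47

Answer: 2778.38

Derivation:
After 1 (month_end (apply 1% monthly interest)): balance=$1010.00 total_interest=$10.00
After 2 (deposit($500)): balance=$1510.00 total_interest=$10.00
After 3 (deposit($200)): balance=$1710.00 total_interest=$10.00
After 4 (deposit($50)): balance=$1760.00 total_interest=$10.00
After 5 (year_end (apply 8% annual interest)): balance=$1900.80 total_interest=$150.80
After 6 (year_end (apply 8% annual interest)): balance=$2052.86 total_interest=$302.86
After 7 (deposit($500)): balance=$2552.86 total_interest=$302.86
After 8 (month_end (apply 1% monthly interest)): balance=$2578.38 total_interest=$328.38
After 9 (deposit($200)): balance=$2778.38 total_interest=$328.38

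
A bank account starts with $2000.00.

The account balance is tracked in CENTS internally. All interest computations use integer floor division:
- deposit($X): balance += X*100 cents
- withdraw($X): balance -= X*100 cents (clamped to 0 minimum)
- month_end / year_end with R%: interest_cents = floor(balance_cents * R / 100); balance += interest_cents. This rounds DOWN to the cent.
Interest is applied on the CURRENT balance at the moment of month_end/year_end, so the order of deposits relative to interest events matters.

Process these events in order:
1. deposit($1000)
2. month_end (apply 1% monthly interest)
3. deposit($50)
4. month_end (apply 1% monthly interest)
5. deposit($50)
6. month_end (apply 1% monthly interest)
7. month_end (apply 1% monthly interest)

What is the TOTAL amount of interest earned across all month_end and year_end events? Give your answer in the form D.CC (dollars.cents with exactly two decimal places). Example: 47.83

After 1 (deposit($1000)): balance=$3000.00 total_interest=$0.00
After 2 (month_end (apply 1% monthly interest)): balance=$3030.00 total_interest=$30.00
After 3 (deposit($50)): balance=$3080.00 total_interest=$30.00
After 4 (month_end (apply 1% monthly interest)): balance=$3110.80 total_interest=$60.80
After 5 (deposit($50)): balance=$3160.80 total_interest=$60.80
After 6 (month_end (apply 1% monthly interest)): balance=$3192.40 total_interest=$92.40
After 7 (month_end (apply 1% monthly interest)): balance=$3224.32 total_interest=$124.32

Answer: 124.32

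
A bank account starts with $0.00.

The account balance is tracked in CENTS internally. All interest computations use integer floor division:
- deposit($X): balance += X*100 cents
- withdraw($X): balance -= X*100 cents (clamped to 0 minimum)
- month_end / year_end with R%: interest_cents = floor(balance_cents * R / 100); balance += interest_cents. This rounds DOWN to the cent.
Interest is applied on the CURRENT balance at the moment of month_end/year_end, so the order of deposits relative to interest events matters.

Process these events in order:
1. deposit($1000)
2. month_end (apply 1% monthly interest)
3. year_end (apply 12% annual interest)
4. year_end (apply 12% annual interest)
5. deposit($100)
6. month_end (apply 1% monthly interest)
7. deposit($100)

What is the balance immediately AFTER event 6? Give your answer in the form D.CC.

After 1 (deposit($1000)): balance=$1000.00 total_interest=$0.00
After 2 (month_end (apply 1% monthly interest)): balance=$1010.00 total_interest=$10.00
After 3 (year_end (apply 12% annual interest)): balance=$1131.20 total_interest=$131.20
After 4 (year_end (apply 12% annual interest)): balance=$1266.94 total_interest=$266.94
After 5 (deposit($100)): balance=$1366.94 total_interest=$266.94
After 6 (month_end (apply 1% monthly interest)): balance=$1380.60 total_interest=$280.60

Answer: 1380.60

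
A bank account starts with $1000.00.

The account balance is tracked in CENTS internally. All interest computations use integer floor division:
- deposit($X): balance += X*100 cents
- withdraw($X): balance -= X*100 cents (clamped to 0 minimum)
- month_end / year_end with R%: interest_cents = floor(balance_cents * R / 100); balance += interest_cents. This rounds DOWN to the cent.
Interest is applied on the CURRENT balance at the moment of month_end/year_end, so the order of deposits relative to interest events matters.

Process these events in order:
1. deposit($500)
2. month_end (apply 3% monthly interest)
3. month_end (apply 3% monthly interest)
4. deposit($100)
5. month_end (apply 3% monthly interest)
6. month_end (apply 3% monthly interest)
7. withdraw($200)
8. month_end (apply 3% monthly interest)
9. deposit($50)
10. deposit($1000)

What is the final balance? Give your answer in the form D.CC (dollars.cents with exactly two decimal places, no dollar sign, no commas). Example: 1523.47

After 1 (deposit($500)): balance=$1500.00 total_interest=$0.00
After 2 (month_end (apply 3% monthly interest)): balance=$1545.00 total_interest=$45.00
After 3 (month_end (apply 3% monthly interest)): balance=$1591.35 total_interest=$91.35
After 4 (deposit($100)): balance=$1691.35 total_interest=$91.35
After 5 (month_end (apply 3% monthly interest)): balance=$1742.09 total_interest=$142.09
After 6 (month_end (apply 3% monthly interest)): balance=$1794.35 total_interest=$194.35
After 7 (withdraw($200)): balance=$1594.35 total_interest=$194.35
After 8 (month_end (apply 3% monthly interest)): balance=$1642.18 total_interest=$242.18
After 9 (deposit($50)): balance=$1692.18 total_interest=$242.18
After 10 (deposit($1000)): balance=$2692.18 total_interest=$242.18

Answer: 2692.18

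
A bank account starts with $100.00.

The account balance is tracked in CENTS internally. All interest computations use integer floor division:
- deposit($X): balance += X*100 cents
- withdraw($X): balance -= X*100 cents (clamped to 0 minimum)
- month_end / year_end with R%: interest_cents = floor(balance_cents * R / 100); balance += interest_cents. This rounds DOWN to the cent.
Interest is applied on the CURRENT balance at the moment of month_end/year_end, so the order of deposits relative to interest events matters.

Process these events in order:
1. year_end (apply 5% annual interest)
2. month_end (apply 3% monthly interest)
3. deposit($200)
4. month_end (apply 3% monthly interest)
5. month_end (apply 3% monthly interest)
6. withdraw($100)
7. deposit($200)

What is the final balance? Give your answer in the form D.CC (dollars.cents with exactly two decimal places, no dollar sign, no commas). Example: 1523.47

Answer: 426.91

Derivation:
After 1 (year_end (apply 5% annual interest)): balance=$105.00 total_interest=$5.00
After 2 (month_end (apply 3% monthly interest)): balance=$108.15 total_interest=$8.15
After 3 (deposit($200)): balance=$308.15 total_interest=$8.15
After 4 (month_end (apply 3% monthly interest)): balance=$317.39 total_interest=$17.39
After 5 (month_end (apply 3% monthly interest)): balance=$326.91 total_interest=$26.91
After 6 (withdraw($100)): balance=$226.91 total_interest=$26.91
After 7 (deposit($200)): balance=$426.91 total_interest=$26.91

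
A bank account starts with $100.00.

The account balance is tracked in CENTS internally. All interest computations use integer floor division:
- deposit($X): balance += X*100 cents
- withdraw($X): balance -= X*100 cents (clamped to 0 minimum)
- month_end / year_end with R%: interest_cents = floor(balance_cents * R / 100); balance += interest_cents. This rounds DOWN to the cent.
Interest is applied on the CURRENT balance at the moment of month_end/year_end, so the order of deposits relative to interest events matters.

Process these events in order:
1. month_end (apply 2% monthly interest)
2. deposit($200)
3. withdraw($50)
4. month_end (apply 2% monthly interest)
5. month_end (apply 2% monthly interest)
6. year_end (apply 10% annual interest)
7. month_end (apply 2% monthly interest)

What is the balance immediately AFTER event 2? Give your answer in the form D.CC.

After 1 (month_end (apply 2% monthly interest)): balance=$102.00 total_interest=$2.00
After 2 (deposit($200)): balance=$302.00 total_interest=$2.00

Answer: 302.00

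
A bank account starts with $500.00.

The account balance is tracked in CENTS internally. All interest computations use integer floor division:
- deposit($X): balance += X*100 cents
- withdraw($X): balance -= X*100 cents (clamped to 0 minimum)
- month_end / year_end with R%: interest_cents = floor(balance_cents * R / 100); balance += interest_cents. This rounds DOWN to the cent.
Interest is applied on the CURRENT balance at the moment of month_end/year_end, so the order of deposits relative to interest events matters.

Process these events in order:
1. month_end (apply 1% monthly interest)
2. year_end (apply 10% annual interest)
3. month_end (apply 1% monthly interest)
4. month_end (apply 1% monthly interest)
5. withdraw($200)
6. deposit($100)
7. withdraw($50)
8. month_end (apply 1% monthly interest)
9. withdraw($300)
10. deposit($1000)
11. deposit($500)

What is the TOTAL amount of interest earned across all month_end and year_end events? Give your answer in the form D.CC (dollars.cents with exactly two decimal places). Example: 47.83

After 1 (month_end (apply 1% monthly interest)): balance=$505.00 total_interest=$5.00
After 2 (year_end (apply 10% annual interest)): balance=$555.50 total_interest=$55.50
After 3 (month_end (apply 1% monthly interest)): balance=$561.05 total_interest=$61.05
After 4 (month_end (apply 1% monthly interest)): balance=$566.66 total_interest=$66.66
After 5 (withdraw($200)): balance=$366.66 total_interest=$66.66
After 6 (deposit($100)): balance=$466.66 total_interest=$66.66
After 7 (withdraw($50)): balance=$416.66 total_interest=$66.66
After 8 (month_end (apply 1% monthly interest)): balance=$420.82 total_interest=$70.82
After 9 (withdraw($300)): balance=$120.82 total_interest=$70.82
After 10 (deposit($1000)): balance=$1120.82 total_interest=$70.82
After 11 (deposit($500)): balance=$1620.82 total_interest=$70.82

Answer: 70.82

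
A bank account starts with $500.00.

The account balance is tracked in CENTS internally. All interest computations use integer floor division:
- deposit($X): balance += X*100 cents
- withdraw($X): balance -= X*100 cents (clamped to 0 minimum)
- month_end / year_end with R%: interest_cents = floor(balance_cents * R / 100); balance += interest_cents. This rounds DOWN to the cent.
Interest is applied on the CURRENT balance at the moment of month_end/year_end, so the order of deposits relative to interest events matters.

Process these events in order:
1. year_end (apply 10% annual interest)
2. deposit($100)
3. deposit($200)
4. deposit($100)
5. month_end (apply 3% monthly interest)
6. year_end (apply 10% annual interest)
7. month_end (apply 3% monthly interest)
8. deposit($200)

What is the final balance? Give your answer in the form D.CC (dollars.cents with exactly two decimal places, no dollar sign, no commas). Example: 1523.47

Answer: 1308.64

Derivation:
After 1 (year_end (apply 10% annual interest)): balance=$550.00 total_interest=$50.00
After 2 (deposit($100)): balance=$650.00 total_interest=$50.00
After 3 (deposit($200)): balance=$850.00 total_interest=$50.00
After 4 (deposit($100)): balance=$950.00 total_interest=$50.00
After 5 (month_end (apply 3% monthly interest)): balance=$978.50 total_interest=$78.50
After 6 (year_end (apply 10% annual interest)): balance=$1076.35 total_interest=$176.35
After 7 (month_end (apply 3% monthly interest)): balance=$1108.64 total_interest=$208.64
After 8 (deposit($200)): balance=$1308.64 total_interest=$208.64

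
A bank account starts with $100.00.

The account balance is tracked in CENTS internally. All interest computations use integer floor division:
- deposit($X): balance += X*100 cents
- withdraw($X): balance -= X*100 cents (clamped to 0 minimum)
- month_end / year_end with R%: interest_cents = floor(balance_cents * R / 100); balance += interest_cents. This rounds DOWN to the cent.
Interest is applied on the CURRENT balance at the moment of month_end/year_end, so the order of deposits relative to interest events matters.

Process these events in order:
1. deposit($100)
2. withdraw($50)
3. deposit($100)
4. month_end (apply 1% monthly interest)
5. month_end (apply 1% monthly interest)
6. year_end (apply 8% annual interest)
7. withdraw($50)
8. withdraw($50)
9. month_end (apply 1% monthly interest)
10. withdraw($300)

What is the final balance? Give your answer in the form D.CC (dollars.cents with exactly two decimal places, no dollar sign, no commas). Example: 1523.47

After 1 (deposit($100)): balance=$200.00 total_interest=$0.00
After 2 (withdraw($50)): balance=$150.00 total_interest=$0.00
After 3 (deposit($100)): balance=$250.00 total_interest=$0.00
After 4 (month_end (apply 1% monthly interest)): balance=$252.50 total_interest=$2.50
After 5 (month_end (apply 1% monthly interest)): balance=$255.02 total_interest=$5.02
After 6 (year_end (apply 8% annual interest)): balance=$275.42 total_interest=$25.42
After 7 (withdraw($50)): balance=$225.42 total_interest=$25.42
After 8 (withdraw($50)): balance=$175.42 total_interest=$25.42
After 9 (month_end (apply 1% monthly interest)): balance=$177.17 total_interest=$27.17
After 10 (withdraw($300)): balance=$0.00 total_interest=$27.17

Answer: 0.00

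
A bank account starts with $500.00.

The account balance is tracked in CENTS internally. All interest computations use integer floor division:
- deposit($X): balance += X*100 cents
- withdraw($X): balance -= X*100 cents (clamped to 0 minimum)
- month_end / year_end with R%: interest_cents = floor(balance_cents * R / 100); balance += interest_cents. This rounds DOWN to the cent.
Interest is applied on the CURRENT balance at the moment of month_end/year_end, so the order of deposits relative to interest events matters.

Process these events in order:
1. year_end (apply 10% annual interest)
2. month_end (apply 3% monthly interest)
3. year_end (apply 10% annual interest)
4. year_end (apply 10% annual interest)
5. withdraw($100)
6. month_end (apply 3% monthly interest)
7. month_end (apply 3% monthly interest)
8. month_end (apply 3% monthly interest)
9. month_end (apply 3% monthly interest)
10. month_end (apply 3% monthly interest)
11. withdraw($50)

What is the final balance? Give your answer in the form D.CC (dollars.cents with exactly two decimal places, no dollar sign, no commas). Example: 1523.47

After 1 (year_end (apply 10% annual interest)): balance=$550.00 total_interest=$50.00
After 2 (month_end (apply 3% monthly interest)): balance=$566.50 total_interest=$66.50
After 3 (year_end (apply 10% annual interest)): balance=$623.15 total_interest=$123.15
After 4 (year_end (apply 10% annual interest)): balance=$685.46 total_interest=$185.46
After 5 (withdraw($100)): balance=$585.46 total_interest=$185.46
After 6 (month_end (apply 3% monthly interest)): balance=$603.02 total_interest=$203.02
After 7 (month_end (apply 3% monthly interest)): balance=$621.11 total_interest=$221.11
After 8 (month_end (apply 3% monthly interest)): balance=$639.74 total_interest=$239.74
After 9 (month_end (apply 3% monthly interest)): balance=$658.93 total_interest=$258.93
After 10 (month_end (apply 3% monthly interest)): balance=$678.69 total_interest=$278.69
After 11 (withdraw($50)): balance=$628.69 total_interest=$278.69

Answer: 628.69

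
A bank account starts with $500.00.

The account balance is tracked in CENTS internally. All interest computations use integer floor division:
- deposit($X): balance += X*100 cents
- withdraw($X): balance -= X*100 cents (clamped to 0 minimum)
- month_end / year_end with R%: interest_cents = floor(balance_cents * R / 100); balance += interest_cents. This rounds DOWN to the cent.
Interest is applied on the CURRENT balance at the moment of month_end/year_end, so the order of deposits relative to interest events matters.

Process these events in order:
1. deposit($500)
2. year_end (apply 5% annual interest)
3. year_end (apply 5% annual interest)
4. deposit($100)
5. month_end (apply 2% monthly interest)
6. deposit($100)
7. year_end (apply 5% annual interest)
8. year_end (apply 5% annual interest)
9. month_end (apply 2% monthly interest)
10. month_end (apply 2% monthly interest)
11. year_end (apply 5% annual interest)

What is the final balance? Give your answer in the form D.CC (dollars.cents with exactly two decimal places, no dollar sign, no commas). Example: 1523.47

Answer: 1597.66

Derivation:
After 1 (deposit($500)): balance=$1000.00 total_interest=$0.00
After 2 (year_end (apply 5% annual interest)): balance=$1050.00 total_interest=$50.00
After 3 (year_end (apply 5% annual interest)): balance=$1102.50 total_interest=$102.50
After 4 (deposit($100)): balance=$1202.50 total_interest=$102.50
After 5 (month_end (apply 2% monthly interest)): balance=$1226.55 total_interest=$126.55
After 6 (deposit($100)): balance=$1326.55 total_interest=$126.55
After 7 (year_end (apply 5% annual interest)): balance=$1392.87 total_interest=$192.87
After 8 (year_end (apply 5% annual interest)): balance=$1462.51 total_interest=$262.51
After 9 (month_end (apply 2% monthly interest)): balance=$1491.76 total_interest=$291.76
After 10 (month_end (apply 2% monthly interest)): balance=$1521.59 total_interest=$321.59
After 11 (year_end (apply 5% annual interest)): balance=$1597.66 total_interest=$397.66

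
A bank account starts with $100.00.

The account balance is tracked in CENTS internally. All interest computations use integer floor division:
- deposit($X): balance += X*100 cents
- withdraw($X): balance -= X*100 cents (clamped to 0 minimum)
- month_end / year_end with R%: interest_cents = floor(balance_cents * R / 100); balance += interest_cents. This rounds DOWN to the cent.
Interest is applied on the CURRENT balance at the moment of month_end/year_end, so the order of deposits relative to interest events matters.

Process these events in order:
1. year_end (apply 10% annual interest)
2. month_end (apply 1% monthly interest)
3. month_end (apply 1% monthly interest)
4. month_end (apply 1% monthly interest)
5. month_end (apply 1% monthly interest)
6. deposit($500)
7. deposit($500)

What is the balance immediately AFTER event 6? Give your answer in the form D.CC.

After 1 (year_end (apply 10% annual interest)): balance=$110.00 total_interest=$10.00
After 2 (month_end (apply 1% monthly interest)): balance=$111.10 total_interest=$11.10
After 3 (month_end (apply 1% monthly interest)): balance=$112.21 total_interest=$12.21
After 4 (month_end (apply 1% monthly interest)): balance=$113.33 total_interest=$13.33
After 5 (month_end (apply 1% monthly interest)): balance=$114.46 total_interest=$14.46
After 6 (deposit($500)): balance=$614.46 total_interest=$14.46

Answer: 614.46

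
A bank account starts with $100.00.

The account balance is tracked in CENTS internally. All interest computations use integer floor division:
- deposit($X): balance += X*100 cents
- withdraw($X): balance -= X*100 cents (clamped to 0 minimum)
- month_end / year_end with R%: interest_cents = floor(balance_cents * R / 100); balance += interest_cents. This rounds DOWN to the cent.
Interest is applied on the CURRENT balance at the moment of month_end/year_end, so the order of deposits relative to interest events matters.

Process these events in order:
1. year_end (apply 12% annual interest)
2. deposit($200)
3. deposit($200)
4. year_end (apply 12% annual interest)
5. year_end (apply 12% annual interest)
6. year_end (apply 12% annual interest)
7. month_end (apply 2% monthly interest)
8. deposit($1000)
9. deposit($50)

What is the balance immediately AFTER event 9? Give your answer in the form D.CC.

After 1 (year_end (apply 12% annual interest)): balance=$112.00 total_interest=$12.00
After 2 (deposit($200)): balance=$312.00 total_interest=$12.00
After 3 (deposit($200)): balance=$512.00 total_interest=$12.00
After 4 (year_end (apply 12% annual interest)): balance=$573.44 total_interest=$73.44
After 5 (year_end (apply 12% annual interest)): balance=$642.25 total_interest=$142.25
After 6 (year_end (apply 12% annual interest)): balance=$719.32 total_interest=$219.32
After 7 (month_end (apply 2% monthly interest)): balance=$733.70 total_interest=$233.70
After 8 (deposit($1000)): balance=$1733.70 total_interest=$233.70
After 9 (deposit($50)): balance=$1783.70 total_interest=$233.70

Answer: 1783.70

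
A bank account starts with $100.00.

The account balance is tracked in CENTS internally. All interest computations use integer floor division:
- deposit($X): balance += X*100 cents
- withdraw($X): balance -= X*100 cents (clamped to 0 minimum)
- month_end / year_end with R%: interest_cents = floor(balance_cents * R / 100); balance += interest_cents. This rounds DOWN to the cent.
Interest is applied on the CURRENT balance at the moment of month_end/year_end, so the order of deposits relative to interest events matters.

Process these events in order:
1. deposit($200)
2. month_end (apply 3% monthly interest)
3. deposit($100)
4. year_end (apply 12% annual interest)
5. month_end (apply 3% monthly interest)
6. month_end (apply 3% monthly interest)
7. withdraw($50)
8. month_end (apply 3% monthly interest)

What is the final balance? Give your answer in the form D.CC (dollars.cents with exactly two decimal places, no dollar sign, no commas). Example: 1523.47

Answer: 449.04

Derivation:
After 1 (deposit($200)): balance=$300.00 total_interest=$0.00
After 2 (month_end (apply 3% monthly interest)): balance=$309.00 total_interest=$9.00
After 3 (deposit($100)): balance=$409.00 total_interest=$9.00
After 4 (year_end (apply 12% annual interest)): balance=$458.08 total_interest=$58.08
After 5 (month_end (apply 3% monthly interest)): balance=$471.82 total_interest=$71.82
After 6 (month_end (apply 3% monthly interest)): balance=$485.97 total_interest=$85.97
After 7 (withdraw($50)): balance=$435.97 total_interest=$85.97
After 8 (month_end (apply 3% monthly interest)): balance=$449.04 total_interest=$99.04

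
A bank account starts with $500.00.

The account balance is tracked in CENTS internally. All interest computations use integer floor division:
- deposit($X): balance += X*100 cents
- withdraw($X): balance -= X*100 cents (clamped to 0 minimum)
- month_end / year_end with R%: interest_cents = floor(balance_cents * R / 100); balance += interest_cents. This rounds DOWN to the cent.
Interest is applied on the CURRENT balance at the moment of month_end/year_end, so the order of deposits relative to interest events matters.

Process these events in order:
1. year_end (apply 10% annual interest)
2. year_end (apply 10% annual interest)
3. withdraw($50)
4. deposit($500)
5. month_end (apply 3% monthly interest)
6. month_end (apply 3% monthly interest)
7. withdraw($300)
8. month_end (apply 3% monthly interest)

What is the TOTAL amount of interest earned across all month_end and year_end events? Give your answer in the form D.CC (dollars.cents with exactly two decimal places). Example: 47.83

Answer: 193.81

Derivation:
After 1 (year_end (apply 10% annual interest)): balance=$550.00 total_interest=$50.00
After 2 (year_end (apply 10% annual interest)): balance=$605.00 total_interest=$105.00
After 3 (withdraw($50)): balance=$555.00 total_interest=$105.00
After 4 (deposit($500)): balance=$1055.00 total_interest=$105.00
After 5 (month_end (apply 3% monthly interest)): balance=$1086.65 total_interest=$136.65
After 6 (month_end (apply 3% monthly interest)): balance=$1119.24 total_interest=$169.24
After 7 (withdraw($300)): balance=$819.24 total_interest=$169.24
After 8 (month_end (apply 3% monthly interest)): balance=$843.81 total_interest=$193.81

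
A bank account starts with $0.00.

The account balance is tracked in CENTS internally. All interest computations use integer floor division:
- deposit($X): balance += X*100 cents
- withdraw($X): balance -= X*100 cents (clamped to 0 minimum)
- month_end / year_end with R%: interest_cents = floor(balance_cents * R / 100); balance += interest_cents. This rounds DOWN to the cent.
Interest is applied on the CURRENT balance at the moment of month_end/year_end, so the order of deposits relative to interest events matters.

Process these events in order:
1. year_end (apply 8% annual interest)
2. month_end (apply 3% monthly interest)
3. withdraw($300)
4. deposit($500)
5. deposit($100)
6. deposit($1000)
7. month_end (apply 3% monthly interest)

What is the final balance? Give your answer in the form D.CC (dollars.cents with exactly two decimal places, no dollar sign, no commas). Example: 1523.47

Answer: 1648.00

Derivation:
After 1 (year_end (apply 8% annual interest)): balance=$0.00 total_interest=$0.00
After 2 (month_end (apply 3% monthly interest)): balance=$0.00 total_interest=$0.00
After 3 (withdraw($300)): balance=$0.00 total_interest=$0.00
After 4 (deposit($500)): balance=$500.00 total_interest=$0.00
After 5 (deposit($100)): balance=$600.00 total_interest=$0.00
After 6 (deposit($1000)): balance=$1600.00 total_interest=$0.00
After 7 (month_end (apply 3% monthly interest)): balance=$1648.00 total_interest=$48.00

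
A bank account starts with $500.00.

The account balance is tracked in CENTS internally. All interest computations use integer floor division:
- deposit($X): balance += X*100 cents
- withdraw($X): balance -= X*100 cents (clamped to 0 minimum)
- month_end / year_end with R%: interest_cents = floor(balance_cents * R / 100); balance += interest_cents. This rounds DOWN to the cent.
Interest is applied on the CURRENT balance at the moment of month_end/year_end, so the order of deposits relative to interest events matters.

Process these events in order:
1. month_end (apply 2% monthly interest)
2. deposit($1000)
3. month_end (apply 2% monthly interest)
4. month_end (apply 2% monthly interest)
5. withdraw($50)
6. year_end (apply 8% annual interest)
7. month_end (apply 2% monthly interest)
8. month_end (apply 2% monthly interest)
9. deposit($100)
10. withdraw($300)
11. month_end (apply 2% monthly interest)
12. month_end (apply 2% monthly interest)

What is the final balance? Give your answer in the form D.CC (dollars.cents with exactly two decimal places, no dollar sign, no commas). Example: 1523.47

After 1 (month_end (apply 2% monthly interest)): balance=$510.00 total_interest=$10.00
After 2 (deposit($1000)): balance=$1510.00 total_interest=$10.00
After 3 (month_end (apply 2% monthly interest)): balance=$1540.20 total_interest=$40.20
After 4 (month_end (apply 2% monthly interest)): balance=$1571.00 total_interest=$71.00
After 5 (withdraw($50)): balance=$1521.00 total_interest=$71.00
After 6 (year_end (apply 8% annual interest)): balance=$1642.68 total_interest=$192.68
After 7 (month_end (apply 2% monthly interest)): balance=$1675.53 total_interest=$225.53
After 8 (month_end (apply 2% monthly interest)): balance=$1709.04 total_interest=$259.04
After 9 (deposit($100)): balance=$1809.04 total_interest=$259.04
After 10 (withdraw($300)): balance=$1509.04 total_interest=$259.04
After 11 (month_end (apply 2% monthly interest)): balance=$1539.22 total_interest=$289.22
After 12 (month_end (apply 2% monthly interest)): balance=$1570.00 total_interest=$320.00

Answer: 1570.00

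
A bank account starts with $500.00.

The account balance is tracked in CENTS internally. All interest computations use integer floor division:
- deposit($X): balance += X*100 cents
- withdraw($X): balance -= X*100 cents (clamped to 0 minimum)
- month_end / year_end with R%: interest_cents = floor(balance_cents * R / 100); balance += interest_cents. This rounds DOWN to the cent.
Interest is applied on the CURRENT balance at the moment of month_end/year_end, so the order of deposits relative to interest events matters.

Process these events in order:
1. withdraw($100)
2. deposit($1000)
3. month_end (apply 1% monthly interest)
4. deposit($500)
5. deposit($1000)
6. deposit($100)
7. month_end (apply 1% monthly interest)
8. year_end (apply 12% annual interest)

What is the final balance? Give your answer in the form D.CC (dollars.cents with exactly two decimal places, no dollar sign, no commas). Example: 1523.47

After 1 (withdraw($100)): balance=$400.00 total_interest=$0.00
After 2 (deposit($1000)): balance=$1400.00 total_interest=$0.00
After 3 (month_end (apply 1% monthly interest)): balance=$1414.00 total_interest=$14.00
After 4 (deposit($500)): balance=$1914.00 total_interest=$14.00
After 5 (deposit($1000)): balance=$2914.00 total_interest=$14.00
After 6 (deposit($100)): balance=$3014.00 total_interest=$14.00
After 7 (month_end (apply 1% monthly interest)): balance=$3044.14 total_interest=$44.14
After 8 (year_end (apply 12% annual interest)): balance=$3409.43 total_interest=$409.43

Answer: 3409.43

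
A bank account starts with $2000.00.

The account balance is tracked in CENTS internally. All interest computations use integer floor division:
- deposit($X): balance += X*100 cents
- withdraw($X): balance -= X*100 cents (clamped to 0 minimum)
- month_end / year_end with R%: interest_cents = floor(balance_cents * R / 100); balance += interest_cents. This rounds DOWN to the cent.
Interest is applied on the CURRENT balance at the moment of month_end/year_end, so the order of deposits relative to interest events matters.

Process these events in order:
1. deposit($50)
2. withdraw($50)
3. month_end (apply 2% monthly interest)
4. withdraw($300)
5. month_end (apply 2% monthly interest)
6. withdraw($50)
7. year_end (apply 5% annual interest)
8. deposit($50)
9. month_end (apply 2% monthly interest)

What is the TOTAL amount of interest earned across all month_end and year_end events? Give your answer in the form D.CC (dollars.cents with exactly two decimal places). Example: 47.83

After 1 (deposit($50)): balance=$2050.00 total_interest=$0.00
After 2 (withdraw($50)): balance=$2000.00 total_interest=$0.00
After 3 (month_end (apply 2% monthly interest)): balance=$2040.00 total_interest=$40.00
After 4 (withdraw($300)): balance=$1740.00 total_interest=$40.00
After 5 (month_end (apply 2% monthly interest)): balance=$1774.80 total_interest=$74.80
After 6 (withdraw($50)): balance=$1724.80 total_interest=$74.80
After 7 (year_end (apply 5% annual interest)): balance=$1811.04 total_interest=$161.04
After 8 (deposit($50)): balance=$1861.04 total_interest=$161.04
After 9 (month_end (apply 2% monthly interest)): balance=$1898.26 total_interest=$198.26

Answer: 198.26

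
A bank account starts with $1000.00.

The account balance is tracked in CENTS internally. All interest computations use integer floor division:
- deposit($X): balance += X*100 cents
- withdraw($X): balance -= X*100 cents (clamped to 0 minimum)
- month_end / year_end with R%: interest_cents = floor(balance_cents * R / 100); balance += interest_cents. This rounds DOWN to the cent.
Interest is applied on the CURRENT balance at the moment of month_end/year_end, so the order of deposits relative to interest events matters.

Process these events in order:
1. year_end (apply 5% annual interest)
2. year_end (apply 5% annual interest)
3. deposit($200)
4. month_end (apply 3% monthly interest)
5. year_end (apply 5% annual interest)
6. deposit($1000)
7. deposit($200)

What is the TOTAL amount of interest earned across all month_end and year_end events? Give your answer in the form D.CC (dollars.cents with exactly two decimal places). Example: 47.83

Answer: 208.64

Derivation:
After 1 (year_end (apply 5% annual interest)): balance=$1050.00 total_interest=$50.00
After 2 (year_end (apply 5% annual interest)): balance=$1102.50 total_interest=$102.50
After 3 (deposit($200)): balance=$1302.50 total_interest=$102.50
After 4 (month_end (apply 3% monthly interest)): balance=$1341.57 total_interest=$141.57
After 5 (year_end (apply 5% annual interest)): balance=$1408.64 total_interest=$208.64
After 6 (deposit($1000)): balance=$2408.64 total_interest=$208.64
After 7 (deposit($200)): balance=$2608.64 total_interest=$208.64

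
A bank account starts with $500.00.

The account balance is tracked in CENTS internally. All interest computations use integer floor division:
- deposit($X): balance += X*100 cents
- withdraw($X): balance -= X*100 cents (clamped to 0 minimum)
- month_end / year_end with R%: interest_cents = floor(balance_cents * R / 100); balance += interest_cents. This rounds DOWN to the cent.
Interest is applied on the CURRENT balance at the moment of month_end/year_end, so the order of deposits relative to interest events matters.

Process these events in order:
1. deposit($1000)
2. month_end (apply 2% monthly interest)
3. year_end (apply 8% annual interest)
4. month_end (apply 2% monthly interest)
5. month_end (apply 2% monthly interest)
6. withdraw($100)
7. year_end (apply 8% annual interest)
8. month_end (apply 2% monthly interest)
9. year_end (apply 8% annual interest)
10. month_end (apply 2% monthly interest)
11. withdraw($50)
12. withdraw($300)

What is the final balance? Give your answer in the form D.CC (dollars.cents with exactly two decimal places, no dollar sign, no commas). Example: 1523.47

After 1 (deposit($1000)): balance=$1500.00 total_interest=$0.00
After 2 (month_end (apply 2% monthly interest)): balance=$1530.00 total_interest=$30.00
After 3 (year_end (apply 8% annual interest)): balance=$1652.40 total_interest=$152.40
After 4 (month_end (apply 2% monthly interest)): balance=$1685.44 total_interest=$185.44
After 5 (month_end (apply 2% monthly interest)): balance=$1719.14 total_interest=$219.14
After 6 (withdraw($100)): balance=$1619.14 total_interest=$219.14
After 7 (year_end (apply 8% annual interest)): balance=$1748.67 total_interest=$348.67
After 8 (month_end (apply 2% monthly interest)): balance=$1783.64 total_interest=$383.64
After 9 (year_end (apply 8% annual interest)): balance=$1926.33 total_interest=$526.33
After 10 (month_end (apply 2% monthly interest)): balance=$1964.85 total_interest=$564.85
After 11 (withdraw($50)): balance=$1914.85 total_interest=$564.85
After 12 (withdraw($300)): balance=$1614.85 total_interest=$564.85

Answer: 1614.85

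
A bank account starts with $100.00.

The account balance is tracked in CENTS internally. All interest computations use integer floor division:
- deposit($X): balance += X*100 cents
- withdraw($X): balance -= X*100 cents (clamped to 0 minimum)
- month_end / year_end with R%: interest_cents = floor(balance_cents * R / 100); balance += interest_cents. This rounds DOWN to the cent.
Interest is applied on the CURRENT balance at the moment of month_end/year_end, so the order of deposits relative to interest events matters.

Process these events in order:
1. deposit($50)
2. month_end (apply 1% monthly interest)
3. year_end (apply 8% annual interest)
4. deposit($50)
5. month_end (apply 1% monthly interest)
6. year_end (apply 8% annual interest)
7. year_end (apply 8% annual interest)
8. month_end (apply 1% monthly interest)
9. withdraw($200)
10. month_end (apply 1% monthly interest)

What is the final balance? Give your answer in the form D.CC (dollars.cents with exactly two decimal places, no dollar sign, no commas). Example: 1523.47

After 1 (deposit($50)): balance=$150.00 total_interest=$0.00
After 2 (month_end (apply 1% monthly interest)): balance=$151.50 total_interest=$1.50
After 3 (year_end (apply 8% annual interest)): balance=$163.62 total_interest=$13.62
After 4 (deposit($50)): balance=$213.62 total_interest=$13.62
After 5 (month_end (apply 1% monthly interest)): balance=$215.75 total_interest=$15.75
After 6 (year_end (apply 8% annual interest)): balance=$233.01 total_interest=$33.01
After 7 (year_end (apply 8% annual interest)): balance=$251.65 total_interest=$51.65
After 8 (month_end (apply 1% monthly interest)): balance=$254.16 total_interest=$54.16
After 9 (withdraw($200)): balance=$54.16 total_interest=$54.16
After 10 (month_end (apply 1% monthly interest)): balance=$54.70 total_interest=$54.70

Answer: 54.70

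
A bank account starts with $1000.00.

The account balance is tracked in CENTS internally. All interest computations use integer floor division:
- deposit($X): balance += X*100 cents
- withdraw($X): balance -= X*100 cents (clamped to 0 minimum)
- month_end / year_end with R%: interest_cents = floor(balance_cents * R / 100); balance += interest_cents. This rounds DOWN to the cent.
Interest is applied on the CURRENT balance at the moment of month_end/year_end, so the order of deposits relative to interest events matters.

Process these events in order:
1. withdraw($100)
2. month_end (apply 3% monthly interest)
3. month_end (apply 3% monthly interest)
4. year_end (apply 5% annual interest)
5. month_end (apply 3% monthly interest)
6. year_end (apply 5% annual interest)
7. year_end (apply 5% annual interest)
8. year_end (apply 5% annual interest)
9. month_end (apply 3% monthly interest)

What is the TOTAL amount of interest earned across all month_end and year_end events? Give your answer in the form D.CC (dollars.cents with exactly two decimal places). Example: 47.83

Answer: 331.24

Derivation:
After 1 (withdraw($100)): balance=$900.00 total_interest=$0.00
After 2 (month_end (apply 3% monthly interest)): balance=$927.00 total_interest=$27.00
After 3 (month_end (apply 3% monthly interest)): balance=$954.81 total_interest=$54.81
After 4 (year_end (apply 5% annual interest)): balance=$1002.55 total_interest=$102.55
After 5 (month_end (apply 3% monthly interest)): balance=$1032.62 total_interest=$132.62
After 6 (year_end (apply 5% annual interest)): balance=$1084.25 total_interest=$184.25
After 7 (year_end (apply 5% annual interest)): balance=$1138.46 total_interest=$238.46
After 8 (year_end (apply 5% annual interest)): balance=$1195.38 total_interest=$295.38
After 9 (month_end (apply 3% monthly interest)): balance=$1231.24 total_interest=$331.24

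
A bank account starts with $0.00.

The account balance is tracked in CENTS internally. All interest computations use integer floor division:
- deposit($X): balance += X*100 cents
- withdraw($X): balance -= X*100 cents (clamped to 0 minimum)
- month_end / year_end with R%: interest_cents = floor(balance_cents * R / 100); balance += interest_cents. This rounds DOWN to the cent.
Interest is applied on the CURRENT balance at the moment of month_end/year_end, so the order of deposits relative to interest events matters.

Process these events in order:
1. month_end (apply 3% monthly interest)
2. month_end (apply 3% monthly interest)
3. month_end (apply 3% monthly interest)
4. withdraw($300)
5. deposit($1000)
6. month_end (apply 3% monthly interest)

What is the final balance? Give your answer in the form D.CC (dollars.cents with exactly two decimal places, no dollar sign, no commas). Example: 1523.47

After 1 (month_end (apply 3% monthly interest)): balance=$0.00 total_interest=$0.00
After 2 (month_end (apply 3% monthly interest)): balance=$0.00 total_interest=$0.00
After 3 (month_end (apply 3% monthly interest)): balance=$0.00 total_interest=$0.00
After 4 (withdraw($300)): balance=$0.00 total_interest=$0.00
After 5 (deposit($1000)): balance=$1000.00 total_interest=$0.00
After 6 (month_end (apply 3% monthly interest)): balance=$1030.00 total_interest=$30.00

Answer: 1030.00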